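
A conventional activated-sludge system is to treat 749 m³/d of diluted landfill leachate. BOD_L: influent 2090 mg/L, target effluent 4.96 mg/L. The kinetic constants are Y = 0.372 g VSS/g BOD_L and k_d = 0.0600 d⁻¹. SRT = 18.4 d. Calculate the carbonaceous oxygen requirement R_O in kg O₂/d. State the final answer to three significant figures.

R_O ≈ 1170 kg O₂/d

The observed yield is Y_obs = Y/(1 + k_d·θ_c) = 0.372 / (1 + 0.0600 × 18.4) = 0.372 / 2.104 = 0.1768 g VSS per g BOD_L removed.
Q·(S₀ − S) = 749 × (2090 − 4.96) × 10⁻³ = 1562 kg/d removed.
P_X = Y_obs·Q·(S₀ − S) = 0.1768 × 1562 = 276.1 kg VSS/d.
R_O = Q·(S₀ − S) − 1.42·P_X = 1562 − 1.42 × 276.1 = 1170 kg O₂/d.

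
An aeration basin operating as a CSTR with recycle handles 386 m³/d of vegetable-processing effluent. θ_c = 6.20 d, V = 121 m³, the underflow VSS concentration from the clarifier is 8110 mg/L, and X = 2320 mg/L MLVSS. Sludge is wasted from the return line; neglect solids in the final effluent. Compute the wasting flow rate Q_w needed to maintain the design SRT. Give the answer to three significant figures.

Q_w = (V·X)/(θ_c X_r) = 121.0 × 2320 / (6.20 × 8110) = 5.583 m³/d.

Q_w ≈ 5.58 m³/d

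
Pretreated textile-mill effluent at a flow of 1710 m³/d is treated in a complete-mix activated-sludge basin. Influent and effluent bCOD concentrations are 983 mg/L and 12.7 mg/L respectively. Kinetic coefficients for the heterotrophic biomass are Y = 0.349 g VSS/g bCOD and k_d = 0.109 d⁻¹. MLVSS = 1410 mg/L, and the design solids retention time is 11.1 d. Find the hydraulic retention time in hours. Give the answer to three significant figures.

Steady-state biomass mass balance: V·X·(1 + k_d·θ_c) = Y·Q·(S₀ − S)·θ_c, so V = 0.349 × 1710 × (983 − 12.7) × 11.1 / [1410 × (1 + 0.109 × 11.1)] = 6.43×10^6 / 3116 = 2063 m³.
Hydraulic retention time τ = V/Q = 2063 / 1710 = 1.206 d = 28.95 h.

τ ≈ 29.0 h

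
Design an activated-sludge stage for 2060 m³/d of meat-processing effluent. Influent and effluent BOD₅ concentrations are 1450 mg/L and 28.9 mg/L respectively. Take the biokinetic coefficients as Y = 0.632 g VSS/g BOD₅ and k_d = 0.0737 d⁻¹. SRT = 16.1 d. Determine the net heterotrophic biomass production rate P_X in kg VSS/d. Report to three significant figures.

P_X ≈ 846 kg VSS/d

Correct the yield for decay: Y_obs = Y/(1 + k_d θ_c) = 0.632 / (1 + 0.0737 × 16.1) = 0.632 / 2.187 = 0.2890.
Mass of BOD₅ removed per day: Q(S₀ − S) = 2060 × 1421 g/m³ = 2927 kg/d.
So the net sludge growth is P_X = 0.2890 × 2927 = 846.1 kg VSS/d.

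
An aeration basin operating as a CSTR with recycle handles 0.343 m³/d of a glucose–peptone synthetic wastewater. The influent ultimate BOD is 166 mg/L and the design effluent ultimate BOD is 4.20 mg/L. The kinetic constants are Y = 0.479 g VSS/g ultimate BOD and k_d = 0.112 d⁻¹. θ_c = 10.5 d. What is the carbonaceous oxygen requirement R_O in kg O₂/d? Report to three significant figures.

R_O ≈ 0.0381 kg O₂/d

Y_obs = Y / (1 + k_d θ_c) = 0.479 / (1 + 0.112 × 10.5) = 0.479 / 2.176 = 0.2201.
Substrate removed = Q·(S₀ − S) = 0.343 m³/d × (166 − 4.20) g/m³ = 5.55×10^1 g/d = 0.05550 kg/d.
P_X = Y_obs·Q·(S₀ − S) = 0.2201 × 0.05550 = 0.01222 kg VSS/d.
Carbonaceous O₂ demand = substrate oxidised − cell-mass equivalent = 0.05550 − 1.42 × 0.01222 = 0.03815 kg O₂/d.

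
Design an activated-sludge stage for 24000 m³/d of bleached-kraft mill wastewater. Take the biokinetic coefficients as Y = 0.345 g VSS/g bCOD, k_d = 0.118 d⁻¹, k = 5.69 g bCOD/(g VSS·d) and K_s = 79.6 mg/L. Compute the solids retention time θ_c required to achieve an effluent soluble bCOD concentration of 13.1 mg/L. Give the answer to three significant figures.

At the target effluent, Y k S/(K_s+S) = 0.345×5.69×13.1/92.70 = 0.2774 d⁻¹.
θ_c = 1/(μ − k_d) = 1/(0.2774 − 0.118) = 1/0.1594 = 6.273 d.

θ_c ≈ 6.27 d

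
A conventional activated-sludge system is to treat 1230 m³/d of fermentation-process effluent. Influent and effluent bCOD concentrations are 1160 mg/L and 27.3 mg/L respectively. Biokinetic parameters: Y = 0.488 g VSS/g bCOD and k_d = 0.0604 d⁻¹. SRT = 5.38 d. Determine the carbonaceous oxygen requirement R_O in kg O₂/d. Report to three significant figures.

R_O ≈ 665 kg O₂/d

The observed yield is Y_obs = Y/(1 + k_d·θ_c) = 0.488 / (1 + 0.0604 × 5.38) = 0.488 / 1.325 = 0.3683 g VSS per g bCOD removed.
Q·(S₀ − S) = 1230 × (1160 − 27.3) × 10⁻³ = 1393 kg/d removed.
P_X = Y_obs·Q·(S₀ − S) = 0.3683 × 1393 = 513.1 kg VSS/d.
R_O = Q·ΔS − 1.42 P_X = 1393 − 728.7 = 664.6 kg O₂/d.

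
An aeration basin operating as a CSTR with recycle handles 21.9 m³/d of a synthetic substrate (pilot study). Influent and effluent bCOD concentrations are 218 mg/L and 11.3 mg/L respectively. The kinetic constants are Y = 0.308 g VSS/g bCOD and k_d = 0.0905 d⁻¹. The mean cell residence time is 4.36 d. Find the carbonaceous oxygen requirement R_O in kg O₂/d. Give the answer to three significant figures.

The observed yield is Y_obs = Y/(1 + k_d·θ_c) = 0.308 / (1 + 0.0905 × 4.36) = 0.308 / 1.395 = 0.2209 g VSS per g bCOD removed.
ΔS = 218 − 11.3 = 206.7 mg/L, so the substrate removal rate is 21.9 × 206.7/1000 = 4.527 kg bCOD/d.
P_X = Y_obs·Q·(S₀ − S) = 0.2209 × 4.527 = 0.9998 kg VSS/d.
R_O = Q·(S₀ − S) − 1.42·P_X = 4.527 − 1.42 × 0.9998 = 3.107 kg O₂/d.

R_O ≈ 3.11 kg O₂/d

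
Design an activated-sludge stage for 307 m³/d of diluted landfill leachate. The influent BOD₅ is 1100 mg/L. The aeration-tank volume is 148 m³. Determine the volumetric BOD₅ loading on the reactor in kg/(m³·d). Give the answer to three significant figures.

L_v ≈ 2.28 kg BOD₅/(m³·d)

Volumetric loading L_v = Q·S₀ / V = 307 × 1100 g/m³ / 148.0 m³ = 2282 g/(m³·d) = 2.282 kg BOD₅/(m³·d).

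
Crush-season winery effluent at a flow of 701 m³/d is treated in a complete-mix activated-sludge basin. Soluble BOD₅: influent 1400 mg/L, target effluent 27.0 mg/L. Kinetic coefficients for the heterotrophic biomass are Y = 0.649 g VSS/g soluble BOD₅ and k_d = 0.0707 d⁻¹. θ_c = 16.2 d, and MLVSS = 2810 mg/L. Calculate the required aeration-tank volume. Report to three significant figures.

Steady-state biomass mass balance: V·X·(1 + k_d·θ_c) = Y·Q·(S₀ − S)·θ_c, so V = 0.649 × 701 × (1400 − 27.0) × 16.2 / [2810 × (1 + 0.0707 × 16.2)] = 1.01×10^7 / 6028 = 1679 m³.

V ≈ 1680 m³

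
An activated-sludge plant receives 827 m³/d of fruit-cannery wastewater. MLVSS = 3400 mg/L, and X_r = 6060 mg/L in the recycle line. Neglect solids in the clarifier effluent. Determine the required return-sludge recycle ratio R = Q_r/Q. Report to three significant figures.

Solids balance on the clarifier gives (1+R)X = R·X_r, so R = X/(X_r − X) = 3400 / (6060 − 3400) = 1.278.

R ≈ 1.28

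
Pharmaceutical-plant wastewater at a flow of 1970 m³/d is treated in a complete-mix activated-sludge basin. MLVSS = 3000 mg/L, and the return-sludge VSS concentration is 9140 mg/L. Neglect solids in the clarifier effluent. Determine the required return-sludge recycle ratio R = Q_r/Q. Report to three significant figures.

R = Q_r/Q = X/(X_r − X) = 3000 / (9140 − 3000) = 0.4886.

R ≈ 0.489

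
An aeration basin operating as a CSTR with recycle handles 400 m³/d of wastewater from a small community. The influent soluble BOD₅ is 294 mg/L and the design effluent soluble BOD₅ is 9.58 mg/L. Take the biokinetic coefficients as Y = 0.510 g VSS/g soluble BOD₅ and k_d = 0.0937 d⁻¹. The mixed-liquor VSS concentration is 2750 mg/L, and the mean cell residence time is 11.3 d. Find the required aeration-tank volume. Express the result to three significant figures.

V ≈ 116 m³

From the SRT design equation V = Y Q (S₀−S) θ_c / [X (1 + k_d θ_c)] = 0.510 × 400 × (294 − 9.58) × 11.3 / [2750 × (1 + 0.0937 × 11.3)] = 6.56×10^5 / 5662 = 115.8 m³.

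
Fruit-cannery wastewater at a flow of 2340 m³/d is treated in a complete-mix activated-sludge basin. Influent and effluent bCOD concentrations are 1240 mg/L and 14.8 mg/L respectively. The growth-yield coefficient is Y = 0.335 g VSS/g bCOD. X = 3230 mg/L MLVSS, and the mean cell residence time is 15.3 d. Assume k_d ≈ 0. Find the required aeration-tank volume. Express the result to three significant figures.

Biomass mass balance (decay neglected): V·X = Y·Q·(S₀ − S)·θ_c, so V = 0.335 × 2340 × (1240 − 14.8) × 15.3 / 3230 = 4549 m³.

V ≈ 4550 m³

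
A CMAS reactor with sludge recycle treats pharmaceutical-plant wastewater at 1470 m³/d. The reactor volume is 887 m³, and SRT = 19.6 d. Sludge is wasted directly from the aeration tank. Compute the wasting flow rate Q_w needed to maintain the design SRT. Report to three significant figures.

Q_w ≈ 45.3 m³/d

Wasting from the aeration tank: Q_w = V / θ_c = 887.0 / 19.6 = 45.26 m³/d.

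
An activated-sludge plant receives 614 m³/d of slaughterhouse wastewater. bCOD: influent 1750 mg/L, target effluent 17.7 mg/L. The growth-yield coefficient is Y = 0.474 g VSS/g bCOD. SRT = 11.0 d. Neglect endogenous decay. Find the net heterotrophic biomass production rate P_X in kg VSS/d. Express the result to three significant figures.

P_X ≈ 504 kg VSS/d

With endogenous decay neglected, the observed yield equals the true yield: Y_obs = Y = 0.474 g VSS/g bCOD.
Mass of bCOD removed per day: Q(S₀ − S) = 614 × 1732 g/m³ = 1064 kg/d.
So the net sludge growth is P_X = 0.4740 × 1064 = 504.2 kg VSS/d.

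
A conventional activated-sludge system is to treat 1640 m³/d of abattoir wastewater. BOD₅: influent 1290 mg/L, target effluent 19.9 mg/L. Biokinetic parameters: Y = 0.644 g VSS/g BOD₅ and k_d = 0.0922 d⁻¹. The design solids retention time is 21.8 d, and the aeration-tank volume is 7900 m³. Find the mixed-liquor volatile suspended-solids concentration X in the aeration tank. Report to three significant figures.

From V·X·(1 + k_d·θ_c) = Y·Q·(S₀ − S)·θ_c: X = 0.644 × 1640 × (1290 − 19.9) × 21.8 / [7900 × (1 + 0.0922 × 21.8)] = 1230 mg/L.

X ≈ 1230 mg/L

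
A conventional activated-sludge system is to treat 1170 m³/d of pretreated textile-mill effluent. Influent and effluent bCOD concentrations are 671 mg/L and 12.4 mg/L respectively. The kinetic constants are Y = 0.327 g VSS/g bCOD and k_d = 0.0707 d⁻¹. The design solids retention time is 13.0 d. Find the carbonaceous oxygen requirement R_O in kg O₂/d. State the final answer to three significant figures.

R_O ≈ 584 kg O₂/d

The observed yield is Y_obs = Y/(1 + k_d·θ_c) = 0.327 / (1 + 0.0707 × 13.0) = 0.327 / 1.919 = 0.1704 g VSS per g bCOD removed.
ΔS = 671 − 12.4 = 658.6 mg/L, so the substrate removal rate is 1170 × 658.6/1000 = 770.6 kg bCOD/d.
Net sludge production P_X = 0.1704 × 770.6 = 131.3 kg VSS/d.
Carbonaceous O₂ demand = substrate oxidised − cell-mass equivalent = 770.6 − 1.42 × 131.3 = 584.1 kg O₂/d.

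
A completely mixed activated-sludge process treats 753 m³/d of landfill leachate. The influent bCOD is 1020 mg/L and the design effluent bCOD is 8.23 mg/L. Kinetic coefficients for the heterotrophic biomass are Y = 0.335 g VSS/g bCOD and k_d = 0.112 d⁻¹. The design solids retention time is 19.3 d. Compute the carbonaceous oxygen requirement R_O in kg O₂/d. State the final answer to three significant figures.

R_O ≈ 647 kg O₂/d

Y_obs = Y / (1 + k_d θ_c) = 0.335 / (1 + 0.112 × 19.3) = 0.335 / 3.162 = 0.1060.
Substrate removed = Q·(S₀ − S) = 753 m³/d × (1020 − 8.23) g/m³ = 7.62×10^5 g/d = 761.9 kg/d.
Net sludge production P_X = 0.1060 × 761.9 = 80.73 kg VSS/d.
R_O = Q·(S₀ − S) − 1.42·P_X = 761.9 − 1.42 × 80.73 = 647.2 kg O₂/d.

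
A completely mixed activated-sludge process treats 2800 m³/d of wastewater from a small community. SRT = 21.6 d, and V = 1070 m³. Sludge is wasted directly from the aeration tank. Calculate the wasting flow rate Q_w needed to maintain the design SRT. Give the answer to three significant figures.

Q_w ≈ 49.5 m³/d

With mixed-liquor wasting, θ_c = V/Q_w, so Q_w = V/θ_c = 1070/21.6 = 49.54 m³/d.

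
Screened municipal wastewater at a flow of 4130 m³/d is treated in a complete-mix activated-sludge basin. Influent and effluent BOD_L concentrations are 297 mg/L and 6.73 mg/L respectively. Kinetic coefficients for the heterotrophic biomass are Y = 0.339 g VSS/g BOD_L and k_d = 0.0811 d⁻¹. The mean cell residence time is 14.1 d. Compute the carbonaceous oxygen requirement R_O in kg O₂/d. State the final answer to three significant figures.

R_O ≈ 930 kg O₂/d

Observed yield with endogenous decay: Y_obs = Y / (1 + k_d·θ_c) = 0.339 / (1 + 0.0811 × 14.1) = 0.339 / 2.144 = 0.1582 g VSS/g BOD_L.
Q·(S₀ − S) = 4130 × (297 − 6.73) × 10⁻³ = 1199 kg/d removed.
Biomass synthesised: P_X = Y_obs × 1199 = 189.6 kg VSS/d.
R_O = Q·(S₀ − S) − 1.42·P_X = 1199 − 1.42 × 189.6 = 929.6 kg O₂/d.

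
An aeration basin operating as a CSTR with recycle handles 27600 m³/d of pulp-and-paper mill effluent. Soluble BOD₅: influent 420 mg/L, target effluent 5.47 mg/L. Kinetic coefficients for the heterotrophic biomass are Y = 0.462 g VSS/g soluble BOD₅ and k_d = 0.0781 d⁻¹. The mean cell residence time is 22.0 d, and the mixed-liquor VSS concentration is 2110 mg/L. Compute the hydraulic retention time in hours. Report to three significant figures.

From the SRT design equation V = Y Q (S₀−S) θ_c / [X (1 + k_d θ_c)] = 0.462 × 27600 × (420 − 5.47) × 22.0 / [2110 × (1 + 0.0781 × 22.0)] = 1.16×10^8 / 5735 = 20275 m³.
HRT = V/Q = 20275 m³ / 27600 m³·d⁻¹ = 0.7346 d × 24 = 17.63 h.

τ ≈ 17.6 h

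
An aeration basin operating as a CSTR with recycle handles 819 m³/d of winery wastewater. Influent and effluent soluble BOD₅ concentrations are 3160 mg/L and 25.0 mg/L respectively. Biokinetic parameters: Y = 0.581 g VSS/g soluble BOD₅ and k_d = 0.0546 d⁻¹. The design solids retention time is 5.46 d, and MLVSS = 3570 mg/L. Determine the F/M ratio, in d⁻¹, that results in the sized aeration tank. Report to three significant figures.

Steady-state biomass mass balance: V·X·(1 + k_d·θ_c) = Y·Q·(S₀ − S)·θ_c, so V = 0.581 × 819 × (3160 − 25.0) × 5.46 / [3570 × (1 + 0.0546 × 5.46)] = 8.14×10^6 / 4634 = 1758 m³.
Food-to-microorganism ratio F/M = Q S₀ / (V X) = 819 × 3160 / (1758 × 3570) = 0.4125 d⁻¹.

F/M ≈ 0.412 d⁻¹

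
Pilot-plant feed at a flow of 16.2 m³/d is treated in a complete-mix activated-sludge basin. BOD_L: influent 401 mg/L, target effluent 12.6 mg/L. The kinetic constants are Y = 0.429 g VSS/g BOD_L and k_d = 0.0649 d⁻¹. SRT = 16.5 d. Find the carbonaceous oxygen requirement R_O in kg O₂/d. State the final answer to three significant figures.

Correct the yield for decay: Y_obs = Y/(1 + k_d θ_c) = 0.429 / (1 + 0.0649 × 16.5) = 0.429 / 2.071 = 0.2072.
ΔS = 401 − 12.6 = 388.4 mg/L, so the substrate removal rate is 16.2 × 388.4/1000 = 6.292 kg BOD_L/d.
P_X = Y_obs·Q·(S₀ − S) = 0.2072 × 6.292 = 1.303 kg VSS/d.
R_O = Q·ΔS − 1.42 P_X = 6.292 − 1.851 = 4.441 kg O₂/d.

R_O ≈ 4.44 kg O₂/d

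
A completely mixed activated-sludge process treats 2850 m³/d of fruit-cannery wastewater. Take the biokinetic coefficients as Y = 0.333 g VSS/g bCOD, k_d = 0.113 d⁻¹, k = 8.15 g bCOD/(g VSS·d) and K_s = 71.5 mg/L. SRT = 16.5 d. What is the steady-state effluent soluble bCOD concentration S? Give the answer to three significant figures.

From the Monod/SRT balance for a CMAS, S = K_s·(1+k_d θ_c)/[θ_c·(Y k − k_d) − 1] = 71.5 × (1 + 0.113 × 16.5) / [16.5 × (0.333 × 8.15 − 0.113) − 1] = 204.8 / 41.92 = 4.886 mg/L.

S ≈ 4.89 mg/L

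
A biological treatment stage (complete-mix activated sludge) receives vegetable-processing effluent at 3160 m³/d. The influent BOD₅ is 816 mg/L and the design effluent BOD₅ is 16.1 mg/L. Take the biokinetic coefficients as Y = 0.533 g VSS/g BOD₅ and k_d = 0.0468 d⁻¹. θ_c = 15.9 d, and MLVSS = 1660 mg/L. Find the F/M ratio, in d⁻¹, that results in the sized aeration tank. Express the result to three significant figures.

F/M ≈ 0.210 d⁻¹

Rearranging the biomass balance for a CMAS with decay, V = Y·Q·ΔS·θ_c / [X·(1+k_d θ_c)] = 0.533 × 3160 × (816 − 16.1) × 15.9 / [1660 × (1 + 0.0468 × 15.9)] = 2.14×10^7 / 2895 = 7399 m³.
F/M = Q·S₀ / (V·X) = 3160 × 816 / (7399 × 1660) = 0.2099 g BOD₅·(g VSS·d)⁻¹.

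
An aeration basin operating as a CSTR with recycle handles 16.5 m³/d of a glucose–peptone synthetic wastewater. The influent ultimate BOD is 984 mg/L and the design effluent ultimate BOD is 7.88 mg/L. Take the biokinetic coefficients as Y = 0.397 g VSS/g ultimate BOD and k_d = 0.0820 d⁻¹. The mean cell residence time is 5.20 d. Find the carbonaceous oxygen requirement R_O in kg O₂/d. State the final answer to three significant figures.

R_O ≈ 9.74 kg O₂/d

Y_obs = Y / (1 + k_d θ_c) = 0.397 / (1 + 0.0820 × 5.20) = 0.397 / 1.426 = 0.2783.
Mass of ultimate BOD removed per day: Q(S₀ − S) = 16.5 × 976.1 g/m³ = 16.11 kg/d.
Biomass synthesised: P_X = Y_obs × 16.11 = 4.483 kg VSS/d.
Carbonaceous O₂ demand = substrate oxidised − cell-mass equivalent = 16.11 − 1.42 × 4.483 = 9.741 kg O₂/d.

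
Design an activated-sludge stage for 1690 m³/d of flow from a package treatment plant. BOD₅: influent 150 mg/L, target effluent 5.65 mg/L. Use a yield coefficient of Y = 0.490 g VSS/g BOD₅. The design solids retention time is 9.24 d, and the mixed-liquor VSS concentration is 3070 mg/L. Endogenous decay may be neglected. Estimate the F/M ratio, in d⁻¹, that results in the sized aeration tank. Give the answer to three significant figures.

F/M ≈ 0.230 d⁻¹

With k_d = 0 the design equation reduces to V = Y Q (S₀−S) θ_c / X = 0.490 × 1690 × (150 − 5.65) × 9.24 / 3070 = 359.8 m³.
F/M = applied load / biomass = Q·S₀/(V·X) = 1690 × 150 / (359.8 × 3070) = 0.2295 d⁻¹.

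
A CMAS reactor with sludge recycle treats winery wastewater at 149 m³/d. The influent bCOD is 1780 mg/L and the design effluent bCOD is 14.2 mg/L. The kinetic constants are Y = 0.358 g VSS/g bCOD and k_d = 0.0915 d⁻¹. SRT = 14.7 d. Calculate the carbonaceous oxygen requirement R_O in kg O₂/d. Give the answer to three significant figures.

Y_obs = Y / (1 + k_d θ_c) = 0.358 / (1 + 0.0915 × 14.7) = 0.358 / 2.345 = 0.1527.
ΔS = 1780 − 14.2 = 1766 mg/L, so the substrate removal rate is 149 × 1766/1000 = 263.1 kg bCOD/d.
P_X = Y_obs·Q·(S₀ − S) = 0.1527 × 263.1 = 40.17 kg VSS/d.
Carbonaceous O₂ demand = substrate oxidised − cell-mass equivalent = 263.1 − 1.42 × 40.17 = 206.1 kg O₂/d.

R_O ≈ 206 kg O₂/d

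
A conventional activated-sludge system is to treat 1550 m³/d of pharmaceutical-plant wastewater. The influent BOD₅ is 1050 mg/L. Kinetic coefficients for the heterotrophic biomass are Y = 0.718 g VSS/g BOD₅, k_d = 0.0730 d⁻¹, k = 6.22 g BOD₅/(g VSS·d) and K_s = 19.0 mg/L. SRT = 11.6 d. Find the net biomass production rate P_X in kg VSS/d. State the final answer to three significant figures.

P_X ≈ 632 kg VSS/d

From the Monod/SRT balance for a CMAS, S = K_s·(1+k_d θ_c)/[θ_c·(Y k − k_d) − 1] = 19.0 × (1 + 0.0730 × 11.6) / [11.6 × (0.718 × 6.22 − 0.0730) − 1] = 35.09 / 49.96 = 0.7024 mg/L.
The observed yield is Y_obs = Y/(1 + k_d·θ_c) = 0.718 / (1 + 0.0730 × 11.6) = 0.718 / 1.847 = 0.3888 g VSS per g BOD₅ removed.
Q·(S₀ − S) = 1550 × (1050 − 0.702) × 10⁻³ = 1626 kg/d removed.
Biomass produced: P_X = Y_obs·Q·ΔS = 0.3888 × 1626 ≈ 632.3 kg VSS/d.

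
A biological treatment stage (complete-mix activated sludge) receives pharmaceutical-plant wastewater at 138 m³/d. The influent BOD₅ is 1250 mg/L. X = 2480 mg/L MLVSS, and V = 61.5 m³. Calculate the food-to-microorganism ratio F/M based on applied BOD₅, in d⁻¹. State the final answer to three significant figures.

F/M = Q·S₀ / (V·X) = 138 × 1250 / (61.50 × 2480) = 1.131 g BOD₅·(g VSS·d)⁻¹.

F/M ≈ 1.13 d⁻¹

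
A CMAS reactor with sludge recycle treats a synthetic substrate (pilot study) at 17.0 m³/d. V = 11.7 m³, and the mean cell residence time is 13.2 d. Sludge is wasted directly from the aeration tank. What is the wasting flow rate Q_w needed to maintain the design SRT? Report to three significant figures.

For wasting at MLVSS concentration, Q_w = V/θ_c = 11.70/13.2 = 0.8864 m³/d.

Q_w ≈ 0.886 m³/d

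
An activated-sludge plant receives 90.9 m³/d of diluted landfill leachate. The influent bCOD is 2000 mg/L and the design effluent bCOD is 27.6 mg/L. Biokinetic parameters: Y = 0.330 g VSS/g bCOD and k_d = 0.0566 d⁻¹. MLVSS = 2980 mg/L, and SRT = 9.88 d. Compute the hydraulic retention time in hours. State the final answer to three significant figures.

Steady-state biomass mass balance: V·X·(1 + k_d·θ_c) = Y·Q·(S₀ − S)·θ_c, so V = 0.330 × 90.9 × (2000 − 27.6) × 9.88 / [2980 × (1 + 0.0566 × 9.88)] = 5.85×10^5 / 4646 = 125.8 m³.
τ = V/Q = 125.8/90.9 = 1.384 d, or 33.22 h.

τ ≈ 33.2 h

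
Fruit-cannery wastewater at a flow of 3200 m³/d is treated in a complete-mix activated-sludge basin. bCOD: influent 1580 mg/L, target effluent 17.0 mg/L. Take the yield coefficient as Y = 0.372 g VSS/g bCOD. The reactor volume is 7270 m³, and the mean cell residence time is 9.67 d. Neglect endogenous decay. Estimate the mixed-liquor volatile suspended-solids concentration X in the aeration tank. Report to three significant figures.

X ≈ 2470 mg/L

Without decay, X = Y Q (S₀−S) θ_c / V = 0.372 × 3200 × (1580 − 17.0) × 9.67 / 7270 = 2475 mg/L.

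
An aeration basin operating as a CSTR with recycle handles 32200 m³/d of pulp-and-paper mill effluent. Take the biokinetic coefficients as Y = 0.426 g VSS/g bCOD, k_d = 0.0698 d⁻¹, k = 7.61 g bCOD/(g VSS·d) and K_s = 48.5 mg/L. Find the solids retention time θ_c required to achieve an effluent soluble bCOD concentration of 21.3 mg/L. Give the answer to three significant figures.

From 1/θ_c = Y·k·S/(K_s + S) − k_d: Y·k·S/(K_s+S) = 0.426 × 7.61 × 21.3 / (48.5 + 21.3) = 0.9893 d⁻¹.
Then 1/θ_c = μ − k_d = 0.9893 − 0.0698 = 0.9195 d⁻¹, giving θ_c = 1.088 d.

θ_c ≈ 1.09 d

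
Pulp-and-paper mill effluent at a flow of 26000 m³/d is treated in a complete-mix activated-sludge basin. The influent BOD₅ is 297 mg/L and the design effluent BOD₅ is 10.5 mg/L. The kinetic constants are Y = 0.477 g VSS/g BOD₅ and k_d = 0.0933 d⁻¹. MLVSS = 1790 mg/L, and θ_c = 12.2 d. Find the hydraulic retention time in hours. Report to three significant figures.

From the SRT design equation V = Y Q (S₀−S) θ_c / [X (1 + k_d θ_c)] = 0.477 × 26000 × (297 − 10.5) × 12.2 / [1790 × (1 + 0.0933 × 12.2)] = 4.33×10^7 / 3827 = 11326 m³.
Hydraulic retention time τ = V/Q = 11326 / 26000 = 0.4356 d = 10.45 h.

τ ≈ 10.5 h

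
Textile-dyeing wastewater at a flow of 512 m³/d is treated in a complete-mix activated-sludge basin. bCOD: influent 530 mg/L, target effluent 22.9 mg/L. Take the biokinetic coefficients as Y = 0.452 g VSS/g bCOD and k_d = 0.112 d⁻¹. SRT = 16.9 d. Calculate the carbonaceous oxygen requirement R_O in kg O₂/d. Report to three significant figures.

R_O ≈ 202 kg O₂/d

Y_obs = Y / (1 + k_d θ_c) = 0.452 / (1 + 0.112 × 16.9) = 0.452 / 2.893 = 0.1563.
Q·(S₀ − S) = 512 × (530 − 22.9) × 10⁻³ = 259.6 kg/d removed.
Net sludge production P_X = 0.1563 × 259.6 = 40.57 kg VSS/d.
Carbonaceous O₂ demand = substrate oxidised − cell-mass equivalent = 259.6 − 1.42 × 40.57 = 202.0 kg O₂/d.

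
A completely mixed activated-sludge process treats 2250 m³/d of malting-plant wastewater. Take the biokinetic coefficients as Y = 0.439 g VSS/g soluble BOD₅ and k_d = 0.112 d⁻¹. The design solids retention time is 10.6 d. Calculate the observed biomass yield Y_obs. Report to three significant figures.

Y_obs ≈ 0.201 g VSS/g soluble BOD₅

Observed yield with endogenous decay: Y_obs = Y / (1 + k_d·θ_c) = 0.439 / (1 + 0.112 × 10.6) = 0.439 / 2.187 = 0.2007 g VSS/g soluble BOD₅.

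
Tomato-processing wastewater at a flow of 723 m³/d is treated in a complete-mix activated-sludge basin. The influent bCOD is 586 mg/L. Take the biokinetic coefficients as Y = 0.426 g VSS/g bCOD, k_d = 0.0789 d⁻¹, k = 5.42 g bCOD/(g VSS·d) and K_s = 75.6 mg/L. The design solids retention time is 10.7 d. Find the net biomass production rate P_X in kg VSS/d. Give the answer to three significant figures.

Effluent substrate depends only on kinetics and SRT: S = K_s(1 + k_d θ_c) / [θ_c(Yk − k_d) − 1] = 75.6 × (1 + 0.0789 × 10.7) / [10.7 × (0.426 × 5.42 − 0.0789) − 1] = 139.4 / 22.86 = 6.099 mg/L.
Y_obs = Y / (1 + k_d θ_c) = 0.426 / (1 + 0.0789 × 10.7) = 0.426 / 1.844 = 0.2310.
Substrate removed = Q·(S₀ − S) = 723 m³/d × (586 − 6.10) g/m³ = 4.19×10^5 g/d = 419.3 kg/d.
Biomass produced: P_X = Y_obs·Q·ΔS = 0.2310 × 419.3 ≈ 96.85 kg VSS/d.

P_X ≈ 96.8 kg VSS/d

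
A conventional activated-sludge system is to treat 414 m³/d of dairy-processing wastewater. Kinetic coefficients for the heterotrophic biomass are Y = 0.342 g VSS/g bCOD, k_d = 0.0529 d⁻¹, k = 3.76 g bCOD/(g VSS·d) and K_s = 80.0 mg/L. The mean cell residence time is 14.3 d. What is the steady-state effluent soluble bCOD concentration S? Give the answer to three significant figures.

S ≈ 8.45 mg/L

From the Monod/SRT balance for a CMAS, S = K_s·(1+k_d θ_c)/[θ_c·(Y k − k_d) − 1] = 80.0 × (1 + 0.0529 × 14.3) / [14.3 × (0.342 × 3.76 − 0.0529) − 1] = 140.5 / 16.63 = 8.449 mg/L.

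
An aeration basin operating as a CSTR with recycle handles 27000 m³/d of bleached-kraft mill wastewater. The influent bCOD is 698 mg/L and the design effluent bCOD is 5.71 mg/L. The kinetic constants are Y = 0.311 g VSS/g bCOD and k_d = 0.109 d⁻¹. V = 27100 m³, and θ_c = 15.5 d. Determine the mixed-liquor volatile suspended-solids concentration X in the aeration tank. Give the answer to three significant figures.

X ≈ 1240 mg/L

Solving the biomass balance for X: X = Y Q (S₀−S) θ_c / [V (1+k_d θ_c)] = 0.311 × 27000 × (698 − 5.71) × 15.5 / [27100 × (1 + 0.109 × 15.5)] = 1236 mg/L.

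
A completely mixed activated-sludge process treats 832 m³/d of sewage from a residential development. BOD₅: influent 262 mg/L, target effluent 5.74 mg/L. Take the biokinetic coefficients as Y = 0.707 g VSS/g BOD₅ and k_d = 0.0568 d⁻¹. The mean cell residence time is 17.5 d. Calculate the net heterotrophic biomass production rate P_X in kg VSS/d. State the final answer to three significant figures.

Observed yield with endogenous decay: Y_obs = Y / (1 + k_d·θ_c) = 0.707 / (1 + 0.0568 × 17.5) = 0.707 / 1.994 = 0.3546 g VSS/g BOD₅.
Q·(S₀ − S) = 832 × (262 − 5.74) × 10⁻³ = 213.2 kg/d removed.
Net biomass production P_X = Y_obs × Q·(S₀ − S) = 0.3546 × 213.2 = 75.60 kg VSS/d.

P_X ≈ 75.6 kg VSS/d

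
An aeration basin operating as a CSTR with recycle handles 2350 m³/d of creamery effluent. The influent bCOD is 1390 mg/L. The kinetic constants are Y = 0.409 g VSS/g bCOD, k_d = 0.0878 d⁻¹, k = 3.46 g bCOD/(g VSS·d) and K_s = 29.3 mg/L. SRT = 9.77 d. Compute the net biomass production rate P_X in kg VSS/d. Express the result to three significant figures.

Effluent substrate depends only on kinetics and SRT: S = K_s(1 + k_d θ_c) / [θ_c(Yk − k_d) − 1] = 29.3 × (1 + 0.0878 × 9.77) / [9.77 × (0.409 × 3.46 − 0.0878) − 1] = 54.43 / 11.97 = 4.548 mg/L.
Correct the yield for decay: Y_obs = Y/(1 + k_d θ_c) = 0.409 / (1 + 0.0878 × 9.77) = 0.409 / 1.858 = 0.2202.
Q·(S₀ − S) = 2350 × (1390 − 4.55) × 10⁻³ = 3256 kg/d removed.
Biomass produced: P_X = Y_obs·Q·ΔS = 0.2202 × 3256 ≈ 716.8 kg VSS/d.

P_X ≈ 717 kg VSS/d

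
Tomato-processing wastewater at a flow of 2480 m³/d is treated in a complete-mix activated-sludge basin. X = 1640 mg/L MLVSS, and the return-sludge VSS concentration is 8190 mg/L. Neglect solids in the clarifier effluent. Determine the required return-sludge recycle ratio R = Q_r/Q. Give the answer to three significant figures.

Mass balance around the secondary clarifier (neglecting effluent solids): R = X / (X_r − X) = 1640 / (8190 − 1640) = 0.2504.

R ≈ 0.250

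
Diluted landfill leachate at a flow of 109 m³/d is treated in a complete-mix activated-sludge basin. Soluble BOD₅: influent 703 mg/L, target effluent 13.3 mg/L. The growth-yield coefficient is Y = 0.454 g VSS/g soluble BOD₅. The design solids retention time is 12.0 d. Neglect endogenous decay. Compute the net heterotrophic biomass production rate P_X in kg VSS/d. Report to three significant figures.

P_X ≈ 34.1 kg VSS/d

With endogenous decay neglected, the observed yield equals the true yield: Y_obs = Y = 0.454 g VSS/g soluble BOD₅.
Q·(S₀ − S) = 109 × (703 − 13.3) × 10⁻³ = 75.18 kg/d removed.
Net biomass production P_X = Y_obs × Q·(S₀ − S) = 0.4540 × 75.18 = 34.13 kg VSS/d.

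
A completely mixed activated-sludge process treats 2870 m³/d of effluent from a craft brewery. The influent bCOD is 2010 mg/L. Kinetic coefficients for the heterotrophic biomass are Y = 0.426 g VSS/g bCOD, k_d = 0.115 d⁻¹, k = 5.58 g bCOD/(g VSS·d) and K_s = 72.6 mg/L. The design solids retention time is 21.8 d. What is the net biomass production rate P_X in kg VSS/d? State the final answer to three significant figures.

P_X ≈ 699 kg VSS/d

From the Monod/SRT balance for a CMAS, S = K_s·(1+k_d θ_c)/[θ_c·(Y k − k_d) − 1] = 72.6 × (1 + 0.115 × 21.8) / [21.8 × (0.426 × 5.58 − 0.115) − 1] = 254.6 / 48.31 = 5.270 mg/L.
Y_obs = Y / (1 + k_d θ_c) = 0.426 / (1 + 0.115 × 21.8) = 0.426 / 3.507 = 0.1215.
Mass of bCOD removed per day: Q(S₀ − S) = 2870 × 2005 g/m³ = 5754 kg/d.
Biomass produced: P_X = Y_obs·Q·ΔS = 0.1215 × 5754 ≈ 698.9 kg VSS/d.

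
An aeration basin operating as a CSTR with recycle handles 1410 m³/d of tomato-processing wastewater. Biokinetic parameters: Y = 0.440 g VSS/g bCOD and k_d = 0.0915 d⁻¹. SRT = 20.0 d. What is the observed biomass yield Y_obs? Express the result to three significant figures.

Correct the yield for decay: Y_obs = Y/(1 + k_d θ_c) = 0.440 / (1 + 0.0915 × 20.0) = 0.440 / 2.830 = 0.1555.

Y_obs ≈ 0.155 g VSS/g bCOD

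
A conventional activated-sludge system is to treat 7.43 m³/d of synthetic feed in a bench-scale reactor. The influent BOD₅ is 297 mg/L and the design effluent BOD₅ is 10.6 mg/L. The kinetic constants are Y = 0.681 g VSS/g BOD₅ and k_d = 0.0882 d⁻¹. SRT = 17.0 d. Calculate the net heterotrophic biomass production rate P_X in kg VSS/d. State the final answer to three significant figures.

P_X ≈ 0.580 kg VSS/d

Correct the yield for decay: Y_obs = Y/(1 + k_d θ_c) = 0.681 / (1 + 0.0882 × 17.0) = 0.681 / 2.499 = 0.2725.
Substrate removed = Q·(S₀ − S) = 7.43 m³/d × (297 − 10.6) g/m³ = 2.13×10^3 g/d = 2.128 kg/d.
P_X = Y_obs · Q(S₀ − S) = 0.2725 × 2.128 = 0.5798 kg VSS/d.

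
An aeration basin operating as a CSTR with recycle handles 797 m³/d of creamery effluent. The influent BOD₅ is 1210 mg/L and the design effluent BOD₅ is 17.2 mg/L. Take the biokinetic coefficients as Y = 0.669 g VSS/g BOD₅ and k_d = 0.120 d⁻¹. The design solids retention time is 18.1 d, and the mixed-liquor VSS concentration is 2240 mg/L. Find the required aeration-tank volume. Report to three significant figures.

V ≈ 1620 m³

Steady-state biomass mass balance: V·X·(1 + k_d·θ_c) = Y·Q·(S₀ − S)·θ_c, so V = 0.669 × 797 × (1210 − 17.2) × 18.1 / [2240 × (1 + 0.120 × 18.1)] = 1.15×10^7 / 7105 = 1620 m³.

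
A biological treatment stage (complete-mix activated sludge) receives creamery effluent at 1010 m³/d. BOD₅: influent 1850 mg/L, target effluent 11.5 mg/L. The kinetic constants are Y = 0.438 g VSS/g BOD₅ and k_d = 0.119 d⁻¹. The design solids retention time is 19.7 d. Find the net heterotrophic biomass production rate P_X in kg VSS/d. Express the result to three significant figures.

P_X ≈ 243 kg VSS/d

The observed yield is Y_obs = Y/(1 + k_d·θ_c) = 0.438 / (1 + 0.119 × 19.7) = 0.438 / 3.344 = 0.1310 g VSS per g BOD₅ removed.
Q·(S₀ − S) = 1010 × (1850 − 11.5) × 10⁻³ = 1857 kg/d removed.
Biomass produced: P_X = Y_obs·Q·ΔS = 0.1310 × 1857 ≈ 243.2 kg VSS/d.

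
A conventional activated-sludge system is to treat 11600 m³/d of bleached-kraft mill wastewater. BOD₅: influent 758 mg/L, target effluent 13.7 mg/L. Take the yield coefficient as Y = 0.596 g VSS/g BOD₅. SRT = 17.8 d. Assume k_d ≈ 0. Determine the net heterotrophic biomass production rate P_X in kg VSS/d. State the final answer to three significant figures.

P_X ≈ 5150 kg VSS/d

No decay correction is needed, so Y_obs = Y = 0.596.
Mass of BOD₅ removed per day: Q(S₀ − S) = 11600 × 744.3 g/m³ = 8634 kg/d.
Biomass produced: P_X = Y_obs·Q·ΔS = 0.5960 × 8634 ≈ 5146 kg VSS/d.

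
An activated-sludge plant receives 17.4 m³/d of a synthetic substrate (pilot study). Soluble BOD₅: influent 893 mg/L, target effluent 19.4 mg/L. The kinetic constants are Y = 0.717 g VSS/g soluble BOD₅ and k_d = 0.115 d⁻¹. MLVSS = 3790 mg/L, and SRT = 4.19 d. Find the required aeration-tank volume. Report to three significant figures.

V ≈ 8.13 m³

From the SRT design equation V = Y Q (S₀−S) θ_c / [X (1 + k_d θ_c)] = 0.717 × 17.4 × (893 − 19.4) × 4.19 / [3790 × (1 + 0.115 × 4.19)] = 4.57×10^4 / 5616 = 8.131 m³.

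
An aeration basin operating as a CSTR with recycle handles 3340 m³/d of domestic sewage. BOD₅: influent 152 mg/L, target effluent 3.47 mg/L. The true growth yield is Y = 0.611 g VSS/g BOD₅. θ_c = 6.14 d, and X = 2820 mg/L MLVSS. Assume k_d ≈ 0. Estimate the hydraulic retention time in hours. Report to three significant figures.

With k_d = 0 the design equation reduces to V = Y Q (S₀−S) θ_c / X = 0.611 × 3340 × (152 − 3.47) × 6.14 / 2820 = 660.0 m³.
HRT = V/Q = 660.0 m³ / 3340 m³·d⁻¹ = 0.1976 d × 24 = 4.742 h.

τ ≈ 4.74 h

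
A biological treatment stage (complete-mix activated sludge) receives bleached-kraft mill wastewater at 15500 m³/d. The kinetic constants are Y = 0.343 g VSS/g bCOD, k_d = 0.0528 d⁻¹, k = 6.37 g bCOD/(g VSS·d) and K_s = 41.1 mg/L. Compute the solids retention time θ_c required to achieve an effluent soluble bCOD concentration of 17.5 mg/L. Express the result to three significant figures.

Specific growth rate at S = 17.5 mg/L: μ = YkS/(K_s+S) = 0.343·6.37·17.5/(41.1+17.5) = 0.6525 d⁻¹.
Then 1/θ_c = μ − k_d = 0.6525 − 0.0528 = 0.5997 d⁻¹, giving θ_c = 1.668 d.

θ_c ≈ 1.67 d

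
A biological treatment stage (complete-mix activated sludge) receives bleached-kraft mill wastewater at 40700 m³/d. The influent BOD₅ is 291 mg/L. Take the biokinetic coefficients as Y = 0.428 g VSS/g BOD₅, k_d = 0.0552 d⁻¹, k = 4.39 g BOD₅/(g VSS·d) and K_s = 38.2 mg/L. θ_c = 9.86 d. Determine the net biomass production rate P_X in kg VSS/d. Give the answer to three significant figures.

P_X ≈ 3240 kg VSS/d

Effluent substrate depends only on kinetics and SRT: S = K_s(1 + k_d θ_c) / [θ_c(Yk − k_d) − 1] = 38.2 × (1 + 0.0552 × 9.86) / [9.86 × (0.428 × 4.39 − 0.0552) − 1] = 58.99 / 16.98 = 3.474 mg/L.
Correct the yield for decay: Y_obs = Y/(1 + k_d θ_c) = 0.428 / (1 + 0.0552 × 9.86) = 0.428 / 1.544 = 0.2772.
Q·(S₀ − S) = 40700 × (291 − 3.47) × 10⁻³ = 11702 kg/d removed.
So the net sludge growth is P_X = 0.2772 × 11702 = 3243 kg VSS/d.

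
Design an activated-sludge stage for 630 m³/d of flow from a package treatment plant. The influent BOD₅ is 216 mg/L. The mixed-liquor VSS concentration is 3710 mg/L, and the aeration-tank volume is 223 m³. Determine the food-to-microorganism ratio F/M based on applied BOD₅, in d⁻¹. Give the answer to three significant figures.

Food-to-microorganism ratio F/M = Q S₀ / (V X) = 630 × 216 / (223.0 × 3710) = 0.1645 d⁻¹.

F/M ≈ 0.164 d⁻¹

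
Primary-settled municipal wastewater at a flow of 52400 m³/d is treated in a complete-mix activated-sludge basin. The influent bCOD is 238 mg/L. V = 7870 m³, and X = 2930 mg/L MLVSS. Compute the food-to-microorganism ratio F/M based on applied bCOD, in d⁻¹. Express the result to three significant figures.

F/M ≈ 0.541 d⁻¹

Food-to-microorganism ratio F/M = Q S₀ / (V X) = 52400 × 238 / (7870 × 2930) = 0.5408 d⁻¹.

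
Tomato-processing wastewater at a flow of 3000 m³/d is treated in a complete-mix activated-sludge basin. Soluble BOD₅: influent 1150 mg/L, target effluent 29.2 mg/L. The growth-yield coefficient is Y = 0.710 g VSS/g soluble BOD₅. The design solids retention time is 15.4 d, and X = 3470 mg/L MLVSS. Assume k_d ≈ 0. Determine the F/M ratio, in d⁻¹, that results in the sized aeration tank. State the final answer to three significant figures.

With k_d = 0 the design equation reduces to V = Y Q (S₀−S) θ_c / X = 0.710 × 3000 × (1150 − 29.2) × 15.4 / 3470 = 10595 m³.
F/M = applied load / biomass = Q·S₀/(V·X) = 3000 × 1150 / (10595 × 3470) = 0.09384 d⁻¹.

F/M ≈ 0.0938 d⁻¹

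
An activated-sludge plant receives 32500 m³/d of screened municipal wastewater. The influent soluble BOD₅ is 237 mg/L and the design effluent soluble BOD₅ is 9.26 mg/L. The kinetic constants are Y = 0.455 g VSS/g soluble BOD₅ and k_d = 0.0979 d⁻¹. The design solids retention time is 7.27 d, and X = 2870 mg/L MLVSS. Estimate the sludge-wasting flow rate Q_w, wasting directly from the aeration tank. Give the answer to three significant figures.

Rearranging the biomass balance for a CMAS with decay, V = Y·Q·ΔS·θ_c / [X·(1+k_d θ_c)] = 0.455 × 32500 × (237 − 9.26) × 7.27 / [2870 × (1 + 0.0979 × 7.27)] = 2.45×10^7 / 4913 = 4984 m³.
For wasting at MLVSS concentration, Q_w = V/θ_c = 4984/7.27 = 685.5 m³/d.

Q_w ≈ 686 m³/d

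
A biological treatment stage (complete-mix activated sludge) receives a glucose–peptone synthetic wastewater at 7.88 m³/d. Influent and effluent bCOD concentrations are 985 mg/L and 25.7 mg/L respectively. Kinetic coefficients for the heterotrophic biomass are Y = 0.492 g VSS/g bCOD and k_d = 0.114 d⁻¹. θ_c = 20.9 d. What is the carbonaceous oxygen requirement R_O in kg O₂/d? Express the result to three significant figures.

Y_obs = Y / (1 + k_d θ_c) = 0.492 / (1 + 0.114 × 20.9) = 0.492 / 3.383 = 0.1455.
Q·(S₀ − S) = 7.88 × (985 − 25.7) × 10⁻³ = 7.559 kg/d removed.
Net sludge production P_X = 0.1455 × 7.559 = 1.099 kg VSS/d.
Carbonaceous O₂ demand = substrate oxidised − cell-mass equivalent = 7.559 − 1.42 × 1.099 = 5.998 kg O₂/d.

R_O ≈ 6.00 kg O₂/d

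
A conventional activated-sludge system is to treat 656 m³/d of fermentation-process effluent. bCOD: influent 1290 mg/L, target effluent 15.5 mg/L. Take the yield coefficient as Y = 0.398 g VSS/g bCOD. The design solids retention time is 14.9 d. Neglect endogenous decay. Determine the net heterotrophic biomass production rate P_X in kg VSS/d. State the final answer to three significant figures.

P_X ≈ 333 kg VSS/d

No decay correction is needed, so Y_obs = Y = 0.398.
Substrate removed = Q·(S₀ − S) = 656 m³/d × (1290 − 15.5) g/m³ = 8.36×10^5 g/d = 836.1 kg/d.
Biomass produced: P_X = Y_obs·Q·ΔS = 0.3980 × 836.1 ≈ 332.8 kg VSS/d.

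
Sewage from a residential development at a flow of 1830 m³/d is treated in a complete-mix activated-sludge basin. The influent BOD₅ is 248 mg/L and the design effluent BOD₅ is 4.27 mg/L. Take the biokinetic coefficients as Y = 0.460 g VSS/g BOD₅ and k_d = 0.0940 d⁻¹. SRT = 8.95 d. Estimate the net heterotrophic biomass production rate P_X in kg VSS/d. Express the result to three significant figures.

P_X ≈ 111 kg VSS/d

Correct the yield for decay: Y_obs = Y/(1 + k_d θ_c) = 0.460 / (1 + 0.0940 × 8.95) = 0.460 / 1.841 = 0.2498.
ΔS = 248 − 4.27 = 243.7 mg/L, so the substrate removal rate is 1830 × 243.7/1000 = 446.0 kg BOD₅/d.
Biomass produced: P_X = Y_obs·Q·ΔS = 0.2498 × 446.0 ≈ 111.4 kg VSS/d.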